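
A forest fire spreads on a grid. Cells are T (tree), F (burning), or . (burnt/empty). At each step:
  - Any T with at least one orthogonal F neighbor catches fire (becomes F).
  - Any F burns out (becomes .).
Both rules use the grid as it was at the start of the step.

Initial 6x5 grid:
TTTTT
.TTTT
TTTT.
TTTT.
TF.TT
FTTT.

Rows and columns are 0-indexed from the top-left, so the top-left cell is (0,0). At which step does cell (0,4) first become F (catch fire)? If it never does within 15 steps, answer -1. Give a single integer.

Step 1: cell (0,4)='T' (+3 fires, +2 burnt)
Step 2: cell (0,4)='T' (+4 fires, +3 burnt)
Step 3: cell (0,4)='T' (+5 fires, +4 burnt)
Step 4: cell (0,4)='T' (+4 fires, +5 burnt)
Step 5: cell (0,4)='T' (+4 fires, +4 burnt)
Step 6: cell (0,4)='T' (+2 fires, +4 burnt)
Step 7: cell (0,4)='F' (+1 fires, +2 burnt)
  -> target ignites at step 7
Step 8: cell (0,4)='.' (+0 fires, +1 burnt)
  fire out at step 8

7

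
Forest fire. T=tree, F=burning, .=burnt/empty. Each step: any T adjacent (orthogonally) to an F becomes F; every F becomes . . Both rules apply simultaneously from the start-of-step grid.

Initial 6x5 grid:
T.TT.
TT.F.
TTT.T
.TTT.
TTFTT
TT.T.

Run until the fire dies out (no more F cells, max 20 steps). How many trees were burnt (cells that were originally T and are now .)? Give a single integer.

Answer: 18

Derivation:
Step 1: +4 fires, +2 burnt (F count now 4)
Step 2: +8 fires, +4 burnt (F count now 8)
Step 3: +2 fires, +8 burnt (F count now 2)
Step 4: +2 fires, +2 burnt (F count now 2)
Step 5: +1 fires, +2 burnt (F count now 1)
Step 6: +1 fires, +1 burnt (F count now 1)
Step 7: +0 fires, +1 burnt (F count now 0)
Fire out after step 7
Initially T: 19, now '.': 29
Total burnt (originally-T cells now '.'): 18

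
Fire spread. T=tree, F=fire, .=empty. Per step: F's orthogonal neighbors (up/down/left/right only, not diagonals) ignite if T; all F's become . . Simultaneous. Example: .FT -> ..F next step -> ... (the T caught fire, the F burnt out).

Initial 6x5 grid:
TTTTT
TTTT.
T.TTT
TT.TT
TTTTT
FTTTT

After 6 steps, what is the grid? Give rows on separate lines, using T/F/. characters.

Step 1: 2 trees catch fire, 1 burn out
  TTTTT
  TTTT.
  T.TTT
  TT.TT
  FTTTT
  .FTTT
Step 2: 3 trees catch fire, 2 burn out
  TTTTT
  TTTT.
  T.TTT
  FT.TT
  .FTTT
  ..FTT
Step 3: 4 trees catch fire, 3 burn out
  TTTTT
  TTTT.
  F.TTT
  .F.TT
  ..FTT
  ...FT
Step 4: 3 trees catch fire, 4 burn out
  TTTTT
  FTTT.
  ..TTT
  ...TT
  ...FT
  ....F
Step 5: 4 trees catch fire, 3 burn out
  FTTTT
  .FTT.
  ..TTT
  ...FT
  ....F
  .....
Step 6: 4 trees catch fire, 4 burn out
  .FTTT
  ..FT.
  ..TFT
  ....F
  .....
  .....

.FTTT
..FT.
..TFT
....F
.....
.....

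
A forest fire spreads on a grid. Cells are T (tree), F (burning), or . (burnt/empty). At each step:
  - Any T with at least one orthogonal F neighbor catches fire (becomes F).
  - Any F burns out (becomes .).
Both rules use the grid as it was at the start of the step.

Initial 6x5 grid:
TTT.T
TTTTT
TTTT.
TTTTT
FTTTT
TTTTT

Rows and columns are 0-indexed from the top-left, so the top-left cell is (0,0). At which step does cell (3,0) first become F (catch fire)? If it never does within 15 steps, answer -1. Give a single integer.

Step 1: cell (3,0)='F' (+3 fires, +1 burnt)
  -> target ignites at step 1
Step 2: cell (3,0)='.' (+4 fires, +3 burnt)
Step 3: cell (3,0)='.' (+5 fires, +4 burnt)
Step 4: cell (3,0)='.' (+6 fires, +5 burnt)
Step 5: cell (3,0)='.' (+5 fires, +6 burnt)
Step 6: cell (3,0)='.' (+2 fires, +5 burnt)
Step 7: cell (3,0)='.' (+1 fires, +2 burnt)
Step 8: cell (3,0)='.' (+1 fires, +1 burnt)
Step 9: cell (3,0)='.' (+0 fires, +1 burnt)
  fire out at step 9

1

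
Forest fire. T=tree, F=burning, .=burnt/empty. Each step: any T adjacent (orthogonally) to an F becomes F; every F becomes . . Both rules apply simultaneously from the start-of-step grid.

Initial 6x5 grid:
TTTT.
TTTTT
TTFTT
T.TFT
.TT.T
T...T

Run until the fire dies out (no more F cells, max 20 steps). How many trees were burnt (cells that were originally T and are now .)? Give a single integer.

Answer: 20

Derivation:
Step 1: +5 fires, +2 burnt (F count now 5)
Step 2: +7 fires, +5 burnt (F count now 7)
Step 3: +7 fires, +7 burnt (F count now 7)
Step 4: +1 fires, +7 burnt (F count now 1)
Step 5: +0 fires, +1 burnt (F count now 0)
Fire out after step 5
Initially T: 21, now '.': 29
Total burnt (originally-T cells now '.'): 20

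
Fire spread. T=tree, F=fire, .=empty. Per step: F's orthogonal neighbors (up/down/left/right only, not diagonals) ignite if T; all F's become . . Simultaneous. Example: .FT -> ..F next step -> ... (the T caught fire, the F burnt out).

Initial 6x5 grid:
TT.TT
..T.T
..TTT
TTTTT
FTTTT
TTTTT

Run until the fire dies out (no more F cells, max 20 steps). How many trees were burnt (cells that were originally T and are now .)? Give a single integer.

Step 1: +3 fires, +1 burnt (F count now 3)
Step 2: +3 fires, +3 burnt (F count now 3)
Step 3: +3 fires, +3 burnt (F count now 3)
Step 4: +4 fires, +3 burnt (F count now 4)
Step 5: +4 fires, +4 burnt (F count now 4)
Step 6: +1 fires, +4 burnt (F count now 1)
Step 7: +1 fires, +1 burnt (F count now 1)
Step 8: +1 fires, +1 burnt (F count now 1)
Step 9: +1 fires, +1 burnt (F count now 1)
Step 10: +0 fires, +1 burnt (F count now 0)
Fire out after step 10
Initially T: 23, now '.': 28
Total burnt (originally-T cells now '.'): 21

Answer: 21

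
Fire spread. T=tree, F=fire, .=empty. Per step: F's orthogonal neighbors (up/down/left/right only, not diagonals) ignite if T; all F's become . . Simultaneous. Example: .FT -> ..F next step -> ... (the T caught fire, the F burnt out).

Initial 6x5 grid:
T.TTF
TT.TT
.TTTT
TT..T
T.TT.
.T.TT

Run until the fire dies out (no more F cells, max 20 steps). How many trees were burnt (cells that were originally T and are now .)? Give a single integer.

Step 1: +2 fires, +1 burnt (F count now 2)
Step 2: +3 fires, +2 burnt (F count now 3)
Step 3: +2 fires, +3 burnt (F count now 2)
Step 4: +1 fires, +2 burnt (F count now 1)
Step 5: +1 fires, +1 burnt (F count now 1)
Step 6: +2 fires, +1 burnt (F count now 2)
Step 7: +2 fires, +2 burnt (F count now 2)
Step 8: +2 fires, +2 burnt (F count now 2)
Step 9: +0 fires, +2 burnt (F count now 0)
Fire out after step 9
Initially T: 20, now '.': 25
Total burnt (originally-T cells now '.'): 15

Answer: 15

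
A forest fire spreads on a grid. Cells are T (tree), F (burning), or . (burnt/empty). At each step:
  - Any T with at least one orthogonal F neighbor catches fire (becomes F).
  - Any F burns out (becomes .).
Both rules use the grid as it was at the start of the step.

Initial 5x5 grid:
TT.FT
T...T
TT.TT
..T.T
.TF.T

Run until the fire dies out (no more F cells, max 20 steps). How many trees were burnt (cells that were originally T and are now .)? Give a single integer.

Answer: 8

Derivation:
Step 1: +3 fires, +2 burnt (F count now 3)
Step 2: +1 fires, +3 burnt (F count now 1)
Step 3: +1 fires, +1 burnt (F count now 1)
Step 4: +2 fires, +1 burnt (F count now 2)
Step 5: +1 fires, +2 burnt (F count now 1)
Step 6: +0 fires, +1 burnt (F count now 0)
Fire out after step 6
Initially T: 13, now '.': 20
Total burnt (originally-T cells now '.'): 8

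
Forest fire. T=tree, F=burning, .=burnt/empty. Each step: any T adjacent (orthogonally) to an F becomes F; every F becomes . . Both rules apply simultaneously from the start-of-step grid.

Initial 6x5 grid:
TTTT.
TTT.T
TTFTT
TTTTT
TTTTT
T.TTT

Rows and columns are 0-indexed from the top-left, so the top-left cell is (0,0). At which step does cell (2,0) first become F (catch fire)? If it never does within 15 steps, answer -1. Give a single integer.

Step 1: cell (2,0)='T' (+4 fires, +1 burnt)
Step 2: cell (2,0)='F' (+7 fires, +4 burnt)
  -> target ignites at step 2
Step 3: cell (2,0)='.' (+9 fires, +7 burnt)
Step 4: cell (2,0)='.' (+4 fires, +9 burnt)
Step 5: cell (2,0)='.' (+2 fires, +4 burnt)
Step 6: cell (2,0)='.' (+0 fires, +2 burnt)
  fire out at step 6

2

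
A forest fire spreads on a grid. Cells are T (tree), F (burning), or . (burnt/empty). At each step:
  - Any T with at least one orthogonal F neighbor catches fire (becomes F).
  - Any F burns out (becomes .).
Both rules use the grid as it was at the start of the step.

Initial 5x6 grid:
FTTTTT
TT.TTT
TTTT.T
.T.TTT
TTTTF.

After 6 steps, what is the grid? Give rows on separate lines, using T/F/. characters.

Step 1: 4 trees catch fire, 2 burn out
  .FTTTT
  FT.TTT
  TTTT.T
  .T.TFT
  TTTF..
Step 2: 6 trees catch fire, 4 burn out
  ..FTTT
  .F.TTT
  FTTT.T
  .T.F.F
  TTF...
Step 3: 5 trees catch fire, 6 burn out
  ...FTT
  ...TTT
  .FTF.F
  .T....
  TF....
Step 4: 6 trees catch fire, 5 burn out
  ....FT
  ...FTF
  ..F...
  .F....
  F.....
Step 5: 2 trees catch fire, 6 burn out
  .....F
  ....F.
  ......
  ......
  ......
Step 6: 0 trees catch fire, 2 burn out
  ......
  ......
  ......
  ......
  ......

......
......
......
......
......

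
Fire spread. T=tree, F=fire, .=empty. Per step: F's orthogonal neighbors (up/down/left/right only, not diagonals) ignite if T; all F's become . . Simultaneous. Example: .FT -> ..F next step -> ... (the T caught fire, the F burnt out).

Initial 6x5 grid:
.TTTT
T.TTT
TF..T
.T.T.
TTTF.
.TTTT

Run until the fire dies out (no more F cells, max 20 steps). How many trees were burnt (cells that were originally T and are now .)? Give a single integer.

Answer: 11

Derivation:
Step 1: +5 fires, +2 burnt (F count now 5)
Step 2: +4 fires, +5 burnt (F count now 4)
Step 3: +2 fires, +4 burnt (F count now 2)
Step 4: +0 fires, +2 burnt (F count now 0)
Fire out after step 4
Initially T: 19, now '.': 22
Total burnt (originally-T cells now '.'): 11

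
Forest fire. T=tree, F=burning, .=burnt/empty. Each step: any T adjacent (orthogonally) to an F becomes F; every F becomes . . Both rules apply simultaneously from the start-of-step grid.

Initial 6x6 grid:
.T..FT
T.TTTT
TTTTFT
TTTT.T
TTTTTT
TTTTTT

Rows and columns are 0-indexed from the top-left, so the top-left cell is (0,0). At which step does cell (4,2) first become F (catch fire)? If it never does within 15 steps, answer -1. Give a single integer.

Step 1: cell (4,2)='T' (+4 fires, +2 burnt)
Step 2: cell (4,2)='T' (+5 fires, +4 burnt)
Step 3: cell (4,2)='T' (+5 fires, +5 burnt)
Step 4: cell (4,2)='F' (+6 fires, +5 burnt)
  -> target ignites at step 4
Step 5: cell (4,2)='.' (+5 fires, +6 burnt)
Step 6: cell (4,2)='.' (+2 fires, +5 burnt)
Step 7: cell (4,2)='.' (+1 fires, +2 burnt)
Step 8: cell (4,2)='.' (+0 fires, +1 burnt)
  fire out at step 8

4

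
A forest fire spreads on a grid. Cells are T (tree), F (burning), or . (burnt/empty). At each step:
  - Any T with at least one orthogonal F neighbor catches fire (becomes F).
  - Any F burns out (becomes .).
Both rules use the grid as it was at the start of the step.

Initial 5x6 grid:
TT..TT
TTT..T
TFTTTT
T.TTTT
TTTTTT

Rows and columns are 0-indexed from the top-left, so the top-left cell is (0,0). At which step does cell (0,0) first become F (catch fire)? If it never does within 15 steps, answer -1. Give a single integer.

Step 1: cell (0,0)='T' (+3 fires, +1 burnt)
Step 2: cell (0,0)='T' (+6 fires, +3 burnt)
Step 3: cell (0,0)='F' (+5 fires, +6 burnt)
  -> target ignites at step 3
Step 4: cell (0,0)='.' (+4 fires, +5 burnt)
Step 5: cell (0,0)='.' (+3 fires, +4 burnt)
Step 6: cell (0,0)='.' (+2 fires, +3 burnt)
Step 7: cell (0,0)='.' (+1 fires, +2 burnt)
Step 8: cell (0,0)='.' (+0 fires, +1 burnt)
  fire out at step 8

3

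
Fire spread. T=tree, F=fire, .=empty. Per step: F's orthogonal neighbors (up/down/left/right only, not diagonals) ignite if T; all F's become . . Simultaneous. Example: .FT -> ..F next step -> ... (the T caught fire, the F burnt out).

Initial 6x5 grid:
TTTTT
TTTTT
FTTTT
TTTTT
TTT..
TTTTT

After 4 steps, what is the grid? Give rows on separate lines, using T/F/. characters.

Step 1: 3 trees catch fire, 1 burn out
  TTTTT
  FTTTT
  .FTTT
  FTTTT
  TTT..
  TTTTT
Step 2: 5 trees catch fire, 3 burn out
  FTTTT
  .FTTT
  ..FTT
  .FTTT
  FTT..
  TTTTT
Step 3: 6 trees catch fire, 5 burn out
  .FTTT
  ..FTT
  ...FT
  ..FTT
  .FT..
  FTTTT
Step 4: 6 trees catch fire, 6 burn out
  ..FTT
  ...FT
  ....F
  ...FT
  ..F..
  .FTTT

..FTT
...FT
....F
...FT
..F..
.FTTT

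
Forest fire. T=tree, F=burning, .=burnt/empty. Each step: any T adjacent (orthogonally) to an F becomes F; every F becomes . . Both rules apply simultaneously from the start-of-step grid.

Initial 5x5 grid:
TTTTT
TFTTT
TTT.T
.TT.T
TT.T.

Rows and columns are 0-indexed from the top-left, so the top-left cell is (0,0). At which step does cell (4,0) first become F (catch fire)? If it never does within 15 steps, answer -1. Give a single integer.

Step 1: cell (4,0)='T' (+4 fires, +1 burnt)
Step 2: cell (4,0)='T' (+6 fires, +4 burnt)
Step 3: cell (4,0)='T' (+4 fires, +6 burnt)
Step 4: cell (4,0)='F' (+3 fires, +4 burnt)
  -> target ignites at step 4
Step 5: cell (4,0)='.' (+1 fires, +3 burnt)
Step 6: cell (4,0)='.' (+0 fires, +1 burnt)
  fire out at step 6

4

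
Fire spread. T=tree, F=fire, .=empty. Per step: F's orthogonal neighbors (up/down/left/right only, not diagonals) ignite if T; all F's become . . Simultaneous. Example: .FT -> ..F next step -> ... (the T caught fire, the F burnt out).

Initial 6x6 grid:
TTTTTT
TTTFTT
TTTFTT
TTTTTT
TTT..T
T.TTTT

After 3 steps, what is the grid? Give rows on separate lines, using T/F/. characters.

Step 1: 6 trees catch fire, 2 burn out
  TTTFTT
  TTF.FT
  TTF.FT
  TTTFTT
  TTT..T
  T.TTTT
Step 2: 8 trees catch fire, 6 burn out
  TTF.FT
  TF...F
  TF...F
  TTF.FT
  TTT..T
  T.TTTT
Step 3: 7 trees catch fire, 8 burn out
  TF...F
  F.....
  F.....
  TF...F
  TTF..T
  T.TTTT

TF...F
F.....
F.....
TF...F
TTF..T
T.TTTT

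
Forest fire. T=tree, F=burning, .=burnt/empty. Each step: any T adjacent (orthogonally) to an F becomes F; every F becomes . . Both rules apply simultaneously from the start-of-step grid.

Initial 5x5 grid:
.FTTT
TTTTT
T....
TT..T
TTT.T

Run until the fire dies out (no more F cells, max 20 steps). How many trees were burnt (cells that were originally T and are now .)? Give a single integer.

Step 1: +2 fires, +1 burnt (F count now 2)
Step 2: +3 fires, +2 burnt (F count now 3)
Step 3: +3 fires, +3 burnt (F count now 3)
Step 4: +2 fires, +3 burnt (F count now 2)
Step 5: +2 fires, +2 burnt (F count now 2)
Step 6: +1 fires, +2 burnt (F count now 1)
Step 7: +1 fires, +1 burnt (F count now 1)
Step 8: +0 fires, +1 burnt (F count now 0)
Fire out after step 8
Initially T: 16, now '.': 23
Total burnt (originally-T cells now '.'): 14

Answer: 14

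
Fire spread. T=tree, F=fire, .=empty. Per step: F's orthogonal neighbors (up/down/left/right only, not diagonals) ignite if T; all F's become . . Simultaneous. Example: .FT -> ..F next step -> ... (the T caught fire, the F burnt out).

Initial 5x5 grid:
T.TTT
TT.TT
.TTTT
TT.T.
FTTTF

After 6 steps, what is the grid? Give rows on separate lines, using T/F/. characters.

Step 1: 3 trees catch fire, 2 burn out
  T.TTT
  TT.TT
  .TTTT
  FT.T.
  .FTF.
Step 2: 3 trees catch fire, 3 burn out
  T.TTT
  TT.TT
  .TTTT
  .F.F.
  ..F..
Step 3: 2 trees catch fire, 3 burn out
  T.TTT
  TT.TT
  .FTFT
  .....
  .....
Step 4: 4 trees catch fire, 2 burn out
  T.TTT
  TF.FT
  ..F.F
  .....
  .....
Step 5: 3 trees catch fire, 4 burn out
  T.TFT
  F...F
  .....
  .....
  .....
Step 6: 3 trees catch fire, 3 burn out
  F.F.F
  .....
  .....
  .....
  .....

F.F.F
.....
.....
.....
.....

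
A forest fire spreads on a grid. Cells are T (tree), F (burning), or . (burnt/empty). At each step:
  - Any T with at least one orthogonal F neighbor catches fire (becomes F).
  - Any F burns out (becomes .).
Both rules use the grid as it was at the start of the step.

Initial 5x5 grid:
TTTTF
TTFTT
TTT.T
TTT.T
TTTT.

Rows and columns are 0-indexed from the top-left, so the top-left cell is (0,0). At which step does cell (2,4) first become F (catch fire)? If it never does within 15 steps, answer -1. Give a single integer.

Step 1: cell (2,4)='T' (+6 fires, +2 burnt)
Step 2: cell (2,4)='F' (+5 fires, +6 burnt)
  -> target ignites at step 2
Step 3: cell (2,4)='.' (+5 fires, +5 burnt)
Step 4: cell (2,4)='.' (+3 fires, +5 burnt)
Step 5: cell (2,4)='.' (+1 fires, +3 burnt)
Step 6: cell (2,4)='.' (+0 fires, +1 burnt)
  fire out at step 6

2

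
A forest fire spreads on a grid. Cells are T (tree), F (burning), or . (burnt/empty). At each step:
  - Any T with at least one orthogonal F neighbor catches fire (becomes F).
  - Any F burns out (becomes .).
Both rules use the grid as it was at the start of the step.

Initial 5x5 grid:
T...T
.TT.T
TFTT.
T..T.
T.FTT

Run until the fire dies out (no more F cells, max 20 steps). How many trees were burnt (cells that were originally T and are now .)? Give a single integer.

Answer: 10

Derivation:
Step 1: +4 fires, +2 burnt (F count now 4)
Step 2: +5 fires, +4 burnt (F count now 5)
Step 3: +1 fires, +5 burnt (F count now 1)
Step 4: +0 fires, +1 burnt (F count now 0)
Fire out after step 4
Initially T: 13, now '.': 22
Total burnt (originally-T cells now '.'): 10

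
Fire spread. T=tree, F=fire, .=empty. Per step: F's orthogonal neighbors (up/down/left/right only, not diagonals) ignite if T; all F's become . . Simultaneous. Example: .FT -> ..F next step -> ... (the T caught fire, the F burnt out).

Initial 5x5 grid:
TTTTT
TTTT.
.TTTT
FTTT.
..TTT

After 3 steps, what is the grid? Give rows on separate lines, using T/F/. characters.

Step 1: 1 trees catch fire, 1 burn out
  TTTTT
  TTTT.
  .TTTT
  .FTT.
  ..TTT
Step 2: 2 trees catch fire, 1 burn out
  TTTTT
  TTTT.
  .FTTT
  ..FT.
  ..TTT
Step 3: 4 trees catch fire, 2 burn out
  TTTTT
  TFTT.
  ..FTT
  ...F.
  ..FTT

TTTTT
TFTT.
..FTT
...F.
..FTT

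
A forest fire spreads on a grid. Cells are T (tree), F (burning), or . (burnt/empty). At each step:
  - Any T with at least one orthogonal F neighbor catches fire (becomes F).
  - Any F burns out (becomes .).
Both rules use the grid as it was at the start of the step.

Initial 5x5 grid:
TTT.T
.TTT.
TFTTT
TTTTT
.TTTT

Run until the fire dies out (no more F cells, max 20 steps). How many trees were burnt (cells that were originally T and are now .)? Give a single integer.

Answer: 19

Derivation:
Step 1: +4 fires, +1 burnt (F count now 4)
Step 2: +6 fires, +4 burnt (F count now 6)
Step 3: +6 fires, +6 burnt (F count now 6)
Step 4: +2 fires, +6 burnt (F count now 2)
Step 5: +1 fires, +2 burnt (F count now 1)
Step 6: +0 fires, +1 burnt (F count now 0)
Fire out after step 6
Initially T: 20, now '.': 24
Total burnt (originally-T cells now '.'): 19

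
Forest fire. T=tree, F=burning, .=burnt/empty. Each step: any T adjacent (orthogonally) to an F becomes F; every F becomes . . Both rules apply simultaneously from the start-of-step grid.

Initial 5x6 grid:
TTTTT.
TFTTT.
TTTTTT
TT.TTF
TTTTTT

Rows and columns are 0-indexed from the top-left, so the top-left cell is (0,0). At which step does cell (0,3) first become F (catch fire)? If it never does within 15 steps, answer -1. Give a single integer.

Step 1: cell (0,3)='T' (+7 fires, +2 burnt)
Step 2: cell (0,3)='T' (+9 fires, +7 burnt)
Step 3: cell (0,3)='F' (+6 fires, +9 burnt)
  -> target ignites at step 3
Step 4: cell (0,3)='.' (+3 fires, +6 burnt)
Step 5: cell (0,3)='.' (+0 fires, +3 burnt)
  fire out at step 5

3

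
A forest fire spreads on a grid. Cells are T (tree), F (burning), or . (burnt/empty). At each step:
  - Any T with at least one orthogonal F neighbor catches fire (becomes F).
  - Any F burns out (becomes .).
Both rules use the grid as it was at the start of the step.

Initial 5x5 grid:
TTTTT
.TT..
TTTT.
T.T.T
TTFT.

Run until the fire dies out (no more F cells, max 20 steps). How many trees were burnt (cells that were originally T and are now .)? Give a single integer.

Step 1: +3 fires, +1 burnt (F count now 3)
Step 2: +2 fires, +3 burnt (F count now 2)
Step 3: +4 fires, +2 burnt (F count now 4)
Step 4: +3 fires, +4 burnt (F count now 3)
Step 5: +2 fires, +3 burnt (F count now 2)
Step 6: +2 fires, +2 burnt (F count now 2)
Step 7: +0 fires, +2 burnt (F count now 0)
Fire out after step 7
Initially T: 17, now '.': 24
Total burnt (originally-T cells now '.'): 16

Answer: 16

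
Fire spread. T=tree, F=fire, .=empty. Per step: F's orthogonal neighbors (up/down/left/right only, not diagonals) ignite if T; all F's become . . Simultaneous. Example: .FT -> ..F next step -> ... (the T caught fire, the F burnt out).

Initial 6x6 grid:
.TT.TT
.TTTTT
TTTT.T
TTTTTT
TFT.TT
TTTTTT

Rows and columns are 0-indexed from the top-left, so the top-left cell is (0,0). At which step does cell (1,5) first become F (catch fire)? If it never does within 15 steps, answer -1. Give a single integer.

Step 1: cell (1,5)='T' (+4 fires, +1 burnt)
Step 2: cell (1,5)='T' (+5 fires, +4 burnt)
Step 3: cell (1,5)='T' (+5 fires, +5 burnt)
Step 4: cell (1,5)='T' (+5 fires, +5 burnt)
Step 5: cell (1,5)='T' (+5 fires, +5 burnt)
Step 6: cell (1,5)='T' (+3 fires, +5 burnt)
Step 7: cell (1,5)='F' (+2 fires, +3 burnt)
  -> target ignites at step 7
Step 8: cell (1,5)='.' (+1 fires, +2 burnt)
Step 9: cell (1,5)='.' (+0 fires, +1 burnt)
  fire out at step 9

7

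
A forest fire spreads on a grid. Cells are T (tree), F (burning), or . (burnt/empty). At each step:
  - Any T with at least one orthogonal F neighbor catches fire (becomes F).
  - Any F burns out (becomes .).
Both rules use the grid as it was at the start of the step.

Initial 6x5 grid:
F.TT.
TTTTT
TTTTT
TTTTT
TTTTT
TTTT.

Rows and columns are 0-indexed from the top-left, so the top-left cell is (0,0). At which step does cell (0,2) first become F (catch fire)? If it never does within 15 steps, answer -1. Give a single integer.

Step 1: cell (0,2)='T' (+1 fires, +1 burnt)
Step 2: cell (0,2)='T' (+2 fires, +1 burnt)
Step 3: cell (0,2)='T' (+3 fires, +2 burnt)
Step 4: cell (0,2)='F' (+5 fires, +3 burnt)
  -> target ignites at step 4
Step 5: cell (0,2)='.' (+6 fires, +5 burnt)
Step 6: cell (0,2)='.' (+4 fires, +6 burnt)
Step 7: cell (0,2)='.' (+3 fires, +4 burnt)
Step 8: cell (0,2)='.' (+2 fires, +3 burnt)
Step 9: cell (0,2)='.' (+0 fires, +2 burnt)
  fire out at step 9

4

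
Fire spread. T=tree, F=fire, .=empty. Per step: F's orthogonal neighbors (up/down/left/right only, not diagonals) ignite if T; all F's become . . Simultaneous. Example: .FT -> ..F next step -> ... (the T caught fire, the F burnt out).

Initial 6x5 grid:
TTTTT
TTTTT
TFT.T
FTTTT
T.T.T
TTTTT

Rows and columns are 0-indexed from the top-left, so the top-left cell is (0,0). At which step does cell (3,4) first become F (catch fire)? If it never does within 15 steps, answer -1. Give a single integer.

Step 1: cell (3,4)='T' (+5 fires, +2 burnt)
Step 2: cell (3,4)='T' (+5 fires, +5 burnt)
Step 3: cell (3,4)='T' (+6 fires, +5 burnt)
Step 4: cell (3,4)='F' (+4 fires, +6 burnt)
  -> target ignites at step 4
Step 5: cell (3,4)='.' (+4 fires, +4 burnt)
Step 6: cell (3,4)='.' (+1 fires, +4 burnt)
Step 7: cell (3,4)='.' (+0 fires, +1 burnt)
  fire out at step 7

4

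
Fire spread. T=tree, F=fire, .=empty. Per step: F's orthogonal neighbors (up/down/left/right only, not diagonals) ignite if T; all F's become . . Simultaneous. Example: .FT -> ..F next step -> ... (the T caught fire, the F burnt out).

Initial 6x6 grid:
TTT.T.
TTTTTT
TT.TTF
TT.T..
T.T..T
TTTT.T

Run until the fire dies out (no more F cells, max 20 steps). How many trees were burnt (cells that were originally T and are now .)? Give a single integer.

Answer: 23

Derivation:
Step 1: +2 fires, +1 burnt (F count now 2)
Step 2: +2 fires, +2 burnt (F count now 2)
Step 3: +3 fires, +2 burnt (F count now 3)
Step 4: +1 fires, +3 burnt (F count now 1)
Step 5: +2 fires, +1 burnt (F count now 2)
Step 6: +3 fires, +2 burnt (F count now 3)
Step 7: +3 fires, +3 burnt (F count now 3)
Step 8: +1 fires, +3 burnt (F count now 1)
Step 9: +1 fires, +1 burnt (F count now 1)
Step 10: +1 fires, +1 burnt (F count now 1)
Step 11: +1 fires, +1 burnt (F count now 1)
Step 12: +1 fires, +1 burnt (F count now 1)
Step 13: +2 fires, +1 burnt (F count now 2)
Step 14: +0 fires, +2 burnt (F count now 0)
Fire out after step 14
Initially T: 25, now '.': 34
Total burnt (originally-T cells now '.'): 23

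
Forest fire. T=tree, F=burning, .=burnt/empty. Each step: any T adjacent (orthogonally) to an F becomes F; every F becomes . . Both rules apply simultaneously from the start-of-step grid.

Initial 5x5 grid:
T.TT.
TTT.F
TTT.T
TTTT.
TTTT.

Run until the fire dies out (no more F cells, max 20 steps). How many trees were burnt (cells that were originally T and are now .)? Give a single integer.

Step 1: +1 fires, +1 burnt (F count now 1)
Step 2: +0 fires, +1 burnt (F count now 0)
Fire out after step 2
Initially T: 18, now '.': 8
Total burnt (originally-T cells now '.'): 1

Answer: 1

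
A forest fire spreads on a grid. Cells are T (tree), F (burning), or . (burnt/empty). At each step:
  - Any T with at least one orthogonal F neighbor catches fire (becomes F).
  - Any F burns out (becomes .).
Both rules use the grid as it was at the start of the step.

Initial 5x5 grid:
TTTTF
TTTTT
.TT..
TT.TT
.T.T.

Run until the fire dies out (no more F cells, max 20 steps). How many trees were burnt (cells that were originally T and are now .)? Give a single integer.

Answer: 14

Derivation:
Step 1: +2 fires, +1 burnt (F count now 2)
Step 2: +2 fires, +2 burnt (F count now 2)
Step 3: +2 fires, +2 burnt (F count now 2)
Step 4: +3 fires, +2 burnt (F count now 3)
Step 5: +2 fires, +3 burnt (F count now 2)
Step 6: +1 fires, +2 burnt (F count now 1)
Step 7: +2 fires, +1 burnt (F count now 2)
Step 8: +0 fires, +2 burnt (F count now 0)
Fire out after step 8
Initially T: 17, now '.': 22
Total burnt (originally-T cells now '.'): 14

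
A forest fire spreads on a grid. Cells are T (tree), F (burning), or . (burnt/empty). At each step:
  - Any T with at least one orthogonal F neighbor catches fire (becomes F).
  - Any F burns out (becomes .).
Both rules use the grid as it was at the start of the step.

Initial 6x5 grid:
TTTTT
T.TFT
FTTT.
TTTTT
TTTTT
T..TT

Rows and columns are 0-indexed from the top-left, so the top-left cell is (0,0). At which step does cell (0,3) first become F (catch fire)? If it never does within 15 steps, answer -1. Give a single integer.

Step 1: cell (0,3)='F' (+7 fires, +2 burnt)
  -> target ignites at step 1
Step 2: cell (0,3)='.' (+7 fires, +7 burnt)
Step 3: cell (0,3)='.' (+6 fires, +7 burnt)
Step 4: cell (0,3)='.' (+3 fires, +6 burnt)
Step 5: cell (0,3)='.' (+1 fires, +3 burnt)
Step 6: cell (0,3)='.' (+0 fires, +1 burnt)
  fire out at step 6

1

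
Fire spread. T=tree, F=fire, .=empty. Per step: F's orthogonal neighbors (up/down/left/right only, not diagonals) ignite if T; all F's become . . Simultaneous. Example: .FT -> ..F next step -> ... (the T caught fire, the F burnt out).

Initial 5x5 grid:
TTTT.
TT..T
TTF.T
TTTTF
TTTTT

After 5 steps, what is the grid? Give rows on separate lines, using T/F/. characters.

Step 1: 5 trees catch fire, 2 burn out
  TTTT.
  TT..T
  TF..F
  TTFF.
  TTTTF
Step 2: 6 trees catch fire, 5 burn out
  TTTT.
  TF..F
  F....
  TF...
  TTFF.
Step 3: 4 trees catch fire, 6 burn out
  TFTT.
  F....
  .....
  F....
  TF...
Step 4: 3 trees catch fire, 4 burn out
  F.FT.
  .....
  .....
  .....
  F....
Step 5: 1 trees catch fire, 3 burn out
  ...F.
  .....
  .....
  .....
  .....

...F.
.....
.....
.....
.....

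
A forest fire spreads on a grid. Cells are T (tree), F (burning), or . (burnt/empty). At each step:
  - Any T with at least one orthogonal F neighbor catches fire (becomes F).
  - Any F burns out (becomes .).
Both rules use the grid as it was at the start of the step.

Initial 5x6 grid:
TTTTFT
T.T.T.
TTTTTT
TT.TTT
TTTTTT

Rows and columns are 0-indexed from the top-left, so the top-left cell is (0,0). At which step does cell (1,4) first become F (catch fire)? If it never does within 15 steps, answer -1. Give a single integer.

Step 1: cell (1,4)='F' (+3 fires, +1 burnt)
  -> target ignites at step 1
Step 2: cell (1,4)='.' (+2 fires, +3 burnt)
Step 3: cell (1,4)='.' (+5 fires, +2 burnt)
Step 4: cell (1,4)='.' (+5 fires, +5 burnt)
Step 5: cell (1,4)='.' (+4 fires, +5 burnt)
Step 6: cell (1,4)='.' (+3 fires, +4 burnt)
Step 7: cell (1,4)='.' (+2 fires, +3 burnt)
Step 8: cell (1,4)='.' (+1 fires, +2 burnt)
Step 9: cell (1,4)='.' (+0 fires, +1 burnt)
  fire out at step 9

1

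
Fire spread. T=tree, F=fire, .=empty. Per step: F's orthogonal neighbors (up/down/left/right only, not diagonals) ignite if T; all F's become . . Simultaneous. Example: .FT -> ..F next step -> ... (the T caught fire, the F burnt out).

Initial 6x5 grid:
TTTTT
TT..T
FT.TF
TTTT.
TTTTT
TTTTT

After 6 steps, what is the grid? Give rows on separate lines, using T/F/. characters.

Step 1: 5 trees catch fire, 2 burn out
  TTTTT
  FT..F
  .F.F.
  FTTT.
  TTTTT
  TTTTT
Step 2: 6 trees catch fire, 5 burn out
  FTTTF
  .F...
  .....
  .FTF.
  FTTTT
  TTTTT
Step 3: 6 trees catch fire, 6 burn out
  .FTF.
  .....
  .....
  ..F..
  .FTFT
  FTTTT
Step 4: 5 trees catch fire, 6 burn out
  ..F..
  .....
  .....
  .....
  ..F.F
  .FTFT
Step 5: 2 trees catch fire, 5 burn out
  .....
  .....
  .....
  .....
  .....
  ..F.F
Step 6: 0 trees catch fire, 2 burn out
  .....
  .....
  .....
  .....
  .....
  .....

.....
.....
.....
.....
.....
.....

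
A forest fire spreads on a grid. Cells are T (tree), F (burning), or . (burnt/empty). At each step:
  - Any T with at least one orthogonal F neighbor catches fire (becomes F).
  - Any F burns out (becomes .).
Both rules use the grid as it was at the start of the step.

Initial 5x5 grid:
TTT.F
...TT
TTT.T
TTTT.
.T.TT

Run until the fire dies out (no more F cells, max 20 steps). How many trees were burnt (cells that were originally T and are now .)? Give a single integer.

Answer: 3

Derivation:
Step 1: +1 fires, +1 burnt (F count now 1)
Step 2: +2 fires, +1 burnt (F count now 2)
Step 3: +0 fires, +2 burnt (F count now 0)
Fire out after step 3
Initially T: 16, now '.': 12
Total burnt (originally-T cells now '.'): 3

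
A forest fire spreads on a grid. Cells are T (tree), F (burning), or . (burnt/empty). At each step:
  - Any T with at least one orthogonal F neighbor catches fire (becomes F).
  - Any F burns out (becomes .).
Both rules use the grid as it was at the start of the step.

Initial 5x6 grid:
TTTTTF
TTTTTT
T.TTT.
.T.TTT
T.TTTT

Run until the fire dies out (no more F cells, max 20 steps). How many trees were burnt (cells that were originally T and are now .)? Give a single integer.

Answer: 22

Derivation:
Step 1: +2 fires, +1 burnt (F count now 2)
Step 2: +2 fires, +2 burnt (F count now 2)
Step 3: +3 fires, +2 burnt (F count now 3)
Step 4: +4 fires, +3 burnt (F count now 4)
Step 5: +6 fires, +4 burnt (F count now 6)
Step 6: +3 fires, +6 burnt (F count now 3)
Step 7: +2 fires, +3 burnt (F count now 2)
Step 8: +0 fires, +2 burnt (F count now 0)
Fire out after step 8
Initially T: 24, now '.': 28
Total burnt (originally-T cells now '.'): 22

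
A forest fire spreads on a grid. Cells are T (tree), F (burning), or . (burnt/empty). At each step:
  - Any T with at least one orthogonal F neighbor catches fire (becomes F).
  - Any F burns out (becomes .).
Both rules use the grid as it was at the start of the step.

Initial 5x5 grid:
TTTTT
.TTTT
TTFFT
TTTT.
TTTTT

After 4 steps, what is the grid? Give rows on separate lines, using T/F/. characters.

Step 1: 6 trees catch fire, 2 burn out
  TTTTT
  .TFFT
  TF..F
  TTFF.
  TTTTT
Step 2: 8 trees catch fire, 6 burn out
  TTFFT
  .F..F
  F....
  TF...
  TTFFT
Step 3: 5 trees catch fire, 8 burn out
  TF..F
  .....
  .....
  F....
  TF..F
Step 4: 2 trees catch fire, 5 burn out
  F....
  .....
  .....
  .....
  F....

F....
.....
.....
.....
F....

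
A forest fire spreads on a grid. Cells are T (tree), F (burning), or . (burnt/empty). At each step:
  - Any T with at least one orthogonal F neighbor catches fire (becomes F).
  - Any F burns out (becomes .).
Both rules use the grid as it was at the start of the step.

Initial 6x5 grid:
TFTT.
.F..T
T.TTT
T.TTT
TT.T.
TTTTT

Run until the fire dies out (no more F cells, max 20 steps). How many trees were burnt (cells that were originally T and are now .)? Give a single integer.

Answer: 3

Derivation:
Step 1: +2 fires, +2 burnt (F count now 2)
Step 2: +1 fires, +2 burnt (F count now 1)
Step 3: +0 fires, +1 burnt (F count now 0)
Fire out after step 3
Initially T: 20, now '.': 13
Total burnt (originally-T cells now '.'): 3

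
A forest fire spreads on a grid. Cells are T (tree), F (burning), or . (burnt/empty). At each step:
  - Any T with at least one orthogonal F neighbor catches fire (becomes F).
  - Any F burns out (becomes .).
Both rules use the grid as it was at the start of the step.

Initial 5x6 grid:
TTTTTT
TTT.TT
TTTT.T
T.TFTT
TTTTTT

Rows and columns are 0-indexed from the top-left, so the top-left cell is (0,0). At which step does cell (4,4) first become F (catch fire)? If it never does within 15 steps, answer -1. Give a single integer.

Step 1: cell (4,4)='T' (+4 fires, +1 burnt)
Step 2: cell (4,4)='F' (+4 fires, +4 burnt)
  -> target ignites at step 2
Step 3: cell (4,4)='.' (+5 fires, +4 burnt)
Step 4: cell (4,4)='.' (+5 fires, +5 burnt)
Step 5: cell (4,4)='.' (+6 fires, +5 burnt)
Step 6: cell (4,4)='.' (+2 fires, +6 burnt)
Step 7: cell (4,4)='.' (+0 fires, +2 burnt)
  fire out at step 7

2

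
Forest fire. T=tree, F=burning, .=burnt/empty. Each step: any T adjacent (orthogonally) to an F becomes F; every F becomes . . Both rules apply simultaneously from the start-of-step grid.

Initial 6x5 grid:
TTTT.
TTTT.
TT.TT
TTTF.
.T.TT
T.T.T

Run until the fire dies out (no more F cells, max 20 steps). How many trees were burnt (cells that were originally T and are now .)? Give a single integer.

Answer: 19

Derivation:
Step 1: +3 fires, +1 burnt (F count now 3)
Step 2: +4 fires, +3 burnt (F count now 4)
Step 3: +6 fires, +4 burnt (F count now 6)
Step 4: +3 fires, +6 burnt (F count now 3)
Step 5: +2 fires, +3 burnt (F count now 2)
Step 6: +1 fires, +2 burnt (F count now 1)
Step 7: +0 fires, +1 burnt (F count now 0)
Fire out after step 7
Initially T: 21, now '.': 28
Total burnt (originally-T cells now '.'): 19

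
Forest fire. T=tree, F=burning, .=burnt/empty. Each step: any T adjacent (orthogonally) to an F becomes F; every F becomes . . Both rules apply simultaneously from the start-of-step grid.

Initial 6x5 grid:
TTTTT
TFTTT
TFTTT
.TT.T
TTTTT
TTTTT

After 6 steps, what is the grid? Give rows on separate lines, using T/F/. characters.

Step 1: 6 trees catch fire, 2 burn out
  TFTTT
  F.FTT
  F.FTT
  .FT.T
  TTTTT
  TTTTT
Step 2: 6 trees catch fire, 6 burn out
  F.FTT
  ...FT
  ...FT
  ..F.T
  TFTTT
  TTTTT
Step 3: 6 trees catch fire, 6 burn out
  ...FT
  ....F
  ....F
  ....T
  F.FTT
  TFTTT
Step 4: 5 trees catch fire, 6 burn out
  ....F
  .....
  .....
  ....F
  ...FT
  F.FTT
Step 5: 2 trees catch fire, 5 burn out
  .....
  .....
  .....
  .....
  ....F
  ...FT
Step 6: 1 trees catch fire, 2 burn out
  .....
  .....
  .....
  .....
  .....
  ....F

.....
.....
.....
.....
.....
....F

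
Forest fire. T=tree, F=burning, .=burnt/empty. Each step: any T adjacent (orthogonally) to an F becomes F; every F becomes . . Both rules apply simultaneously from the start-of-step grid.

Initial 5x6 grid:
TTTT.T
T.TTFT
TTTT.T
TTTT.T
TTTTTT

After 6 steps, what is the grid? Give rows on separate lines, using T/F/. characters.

Step 1: 2 trees catch fire, 1 burn out
  TTTT.T
  T.TF.F
  TTTT.T
  TTTT.T
  TTTTTT
Step 2: 5 trees catch fire, 2 burn out
  TTTF.F
  T.F...
  TTTF.F
  TTTT.T
  TTTTTT
Step 3: 4 trees catch fire, 5 burn out
  TTF...
  T.....
  TTF...
  TTTF.F
  TTTTTT
Step 4: 5 trees catch fire, 4 burn out
  TF....
  T.....
  TF....
  TTF...
  TTTFTF
Step 5: 5 trees catch fire, 5 burn out
  F.....
  T.....
  F.....
  TF....
  TTF.F.
Step 6: 3 trees catch fire, 5 burn out
  ......
  F.....
  ......
  F.....
  TF....

......
F.....
......
F.....
TF....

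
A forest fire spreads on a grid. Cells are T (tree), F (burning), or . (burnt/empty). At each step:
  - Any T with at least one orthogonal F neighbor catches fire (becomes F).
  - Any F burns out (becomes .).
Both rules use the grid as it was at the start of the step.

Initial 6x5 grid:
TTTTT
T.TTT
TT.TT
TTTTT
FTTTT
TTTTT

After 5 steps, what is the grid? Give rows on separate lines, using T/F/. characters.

Step 1: 3 trees catch fire, 1 burn out
  TTTTT
  T.TTT
  TT.TT
  FTTTT
  .FTTT
  FTTTT
Step 2: 4 trees catch fire, 3 burn out
  TTTTT
  T.TTT
  FT.TT
  .FTTT
  ..FTT
  .FTTT
Step 3: 5 trees catch fire, 4 burn out
  TTTTT
  F.TTT
  .F.TT
  ..FTT
  ...FT
  ..FTT
Step 4: 4 trees catch fire, 5 burn out
  FTTTT
  ..TTT
  ...TT
  ...FT
  ....F
  ...FT
Step 5: 4 trees catch fire, 4 burn out
  .FTTT
  ..TTT
  ...FT
  ....F
  .....
  ....F

.FTTT
..TTT
...FT
....F
.....
....F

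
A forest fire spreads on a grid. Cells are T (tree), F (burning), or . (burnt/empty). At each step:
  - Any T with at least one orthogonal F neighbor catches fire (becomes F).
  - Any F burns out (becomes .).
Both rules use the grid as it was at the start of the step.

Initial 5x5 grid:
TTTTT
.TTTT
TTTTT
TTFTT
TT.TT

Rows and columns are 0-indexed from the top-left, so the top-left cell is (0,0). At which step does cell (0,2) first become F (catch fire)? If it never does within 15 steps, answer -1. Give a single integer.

Step 1: cell (0,2)='T' (+3 fires, +1 burnt)
Step 2: cell (0,2)='T' (+7 fires, +3 burnt)
Step 3: cell (0,2)='F' (+7 fires, +7 burnt)
  -> target ignites at step 3
Step 4: cell (0,2)='.' (+3 fires, +7 burnt)
Step 5: cell (0,2)='.' (+2 fires, +3 burnt)
Step 6: cell (0,2)='.' (+0 fires, +2 burnt)
  fire out at step 6

3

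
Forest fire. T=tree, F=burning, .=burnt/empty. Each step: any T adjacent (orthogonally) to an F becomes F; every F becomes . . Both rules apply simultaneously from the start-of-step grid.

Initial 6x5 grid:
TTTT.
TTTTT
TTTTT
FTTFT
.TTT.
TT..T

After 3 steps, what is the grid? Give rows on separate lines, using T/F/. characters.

Step 1: 6 trees catch fire, 2 burn out
  TTTT.
  TTTTT
  FTTFT
  .FF.F
  .TTF.
  TT..T
Step 2: 7 trees catch fire, 6 burn out
  TTTT.
  FTTFT
  .FF.F
  .....
  .FF..
  TT..T
Step 3: 6 trees catch fire, 7 burn out
  FTTF.
  .FF.F
  .....
  .....
  .....
  TF..T

FTTF.
.FF.F
.....
.....
.....
TF..T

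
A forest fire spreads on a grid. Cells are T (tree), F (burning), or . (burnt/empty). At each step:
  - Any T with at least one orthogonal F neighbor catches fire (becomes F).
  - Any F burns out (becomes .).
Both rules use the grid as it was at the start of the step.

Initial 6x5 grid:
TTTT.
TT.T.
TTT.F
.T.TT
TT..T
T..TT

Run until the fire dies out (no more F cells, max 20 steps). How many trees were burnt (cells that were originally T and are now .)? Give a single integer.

Answer: 5

Derivation:
Step 1: +1 fires, +1 burnt (F count now 1)
Step 2: +2 fires, +1 burnt (F count now 2)
Step 3: +1 fires, +2 burnt (F count now 1)
Step 4: +1 fires, +1 burnt (F count now 1)
Step 5: +0 fires, +1 burnt (F count now 0)
Fire out after step 5
Initially T: 19, now '.': 16
Total burnt (originally-T cells now '.'): 5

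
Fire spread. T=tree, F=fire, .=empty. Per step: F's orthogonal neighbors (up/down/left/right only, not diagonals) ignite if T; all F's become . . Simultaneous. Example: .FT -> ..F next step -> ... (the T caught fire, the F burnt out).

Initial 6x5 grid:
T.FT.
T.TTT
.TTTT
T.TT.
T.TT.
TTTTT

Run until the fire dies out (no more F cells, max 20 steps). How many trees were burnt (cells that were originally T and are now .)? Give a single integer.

Answer: 19

Derivation:
Step 1: +2 fires, +1 burnt (F count now 2)
Step 2: +2 fires, +2 burnt (F count now 2)
Step 3: +4 fires, +2 burnt (F count now 4)
Step 4: +3 fires, +4 burnt (F count now 3)
Step 5: +2 fires, +3 burnt (F count now 2)
Step 6: +2 fires, +2 burnt (F count now 2)
Step 7: +2 fires, +2 burnt (F count now 2)
Step 8: +1 fires, +2 burnt (F count now 1)
Step 9: +1 fires, +1 burnt (F count now 1)
Step 10: +0 fires, +1 burnt (F count now 0)
Fire out after step 10
Initially T: 21, now '.': 28
Total burnt (originally-T cells now '.'): 19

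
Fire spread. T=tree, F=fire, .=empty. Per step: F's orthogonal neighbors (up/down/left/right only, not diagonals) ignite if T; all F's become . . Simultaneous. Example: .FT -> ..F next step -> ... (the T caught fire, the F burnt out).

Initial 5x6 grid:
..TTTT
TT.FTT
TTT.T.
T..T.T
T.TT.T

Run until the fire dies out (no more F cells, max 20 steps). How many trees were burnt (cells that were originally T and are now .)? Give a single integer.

Step 1: +2 fires, +1 burnt (F count now 2)
Step 2: +4 fires, +2 burnt (F count now 4)
Step 3: +1 fires, +4 burnt (F count now 1)
Step 4: +0 fires, +1 burnt (F count now 0)
Fire out after step 4
Initially T: 19, now '.': 18
Total burnt (originally-T cells now '.'): 7

Answer: 7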